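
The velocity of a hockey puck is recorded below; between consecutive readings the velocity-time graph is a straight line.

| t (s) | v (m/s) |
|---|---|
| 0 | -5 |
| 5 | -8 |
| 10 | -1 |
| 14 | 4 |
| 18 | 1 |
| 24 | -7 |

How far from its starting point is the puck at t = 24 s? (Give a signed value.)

Displacement is the signed area under the v-t curve.
0–5 s: ½(-5 + -8)(5) = -32.5 m
5–10 s: ½(-8 + -1)(5) = -22.5 m
10–14 s: ½(-1 + 4)(4) = 6 m
14–18 s: ½(4 + 1)(4) = 10 m
18–24 s: ½(1 + -7)(6) = -18 m
Net displacement = -57 m

-57 m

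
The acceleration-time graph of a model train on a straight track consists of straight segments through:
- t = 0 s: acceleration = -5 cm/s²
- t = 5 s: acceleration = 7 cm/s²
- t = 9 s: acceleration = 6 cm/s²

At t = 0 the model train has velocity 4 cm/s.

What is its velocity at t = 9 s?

35 cm/s

Δv equals the area under the a-t graph; then v = v₀ + Δv.
0–5 s: ½(-5 + 7)(5) = 5 cm/s
5–9 s: ½(7 + 6)(4) = 26 cm/s
Δv = 31 cm/s, so v(9) = 4 + (31) = 35 cm/s.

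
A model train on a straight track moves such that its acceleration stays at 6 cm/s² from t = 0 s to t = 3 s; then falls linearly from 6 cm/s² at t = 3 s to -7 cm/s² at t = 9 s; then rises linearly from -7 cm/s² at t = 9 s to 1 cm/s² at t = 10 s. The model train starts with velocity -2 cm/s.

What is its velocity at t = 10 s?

Δv equals the area under the a-t graph; then v = v₀ + Δv.
0–3 s: 6 × 3 = 18 cm/s
3–9 s: ½(6 + -7)(6) = -3 cm/s
9–10 s: ½(-7 + 1)(1) = -3 cm/s
Δv = 12 cm/s, so v(10) = -2 + (12) = 10 cm/s.

10 cm/s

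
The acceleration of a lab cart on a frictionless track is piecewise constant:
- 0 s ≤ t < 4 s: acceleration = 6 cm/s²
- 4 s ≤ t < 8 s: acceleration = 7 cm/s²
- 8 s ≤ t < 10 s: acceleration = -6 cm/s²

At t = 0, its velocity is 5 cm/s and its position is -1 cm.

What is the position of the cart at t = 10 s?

On each constant-a segment, Δv = aΔt and Δx = v₀Δt + ½aΔt²; chain segment to segment.
0–4 s: v starts 5 cm/s; Δx = 5·4 + ½·6·4² = 68 cm; v ends 29 cm/s.
4–8 s: v starts 29 cm/s; Δx = 29·4 + ½·7·4² = 172 cm; v ends 57 cm/s.
8–10 s: v starts 57 cm/s; Δx = 57·2 + ½·-6·2² = 102 cm; v ends 45 cm/s.
x(10) = -1 + Σ Δx = 341 cm.

341 cm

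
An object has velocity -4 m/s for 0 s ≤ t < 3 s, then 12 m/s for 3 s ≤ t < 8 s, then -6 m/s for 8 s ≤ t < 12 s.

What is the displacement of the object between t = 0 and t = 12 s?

24 m

Net displacement equals the area under the velocity-time graph (areas below the axis count negative).
0–3 s: -4 × 3 = -12 m
3–8 s: 12 × 5 = 60 m
8–12 s: -6 × 4 = -24 m
Net displacement = 24 m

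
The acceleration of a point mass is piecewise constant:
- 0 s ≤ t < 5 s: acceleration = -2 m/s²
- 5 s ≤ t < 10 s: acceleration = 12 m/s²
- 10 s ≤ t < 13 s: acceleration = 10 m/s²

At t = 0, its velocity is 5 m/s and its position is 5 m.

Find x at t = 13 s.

340 m

On each constant-a segment, Δv = aΔt and Δx = v₀Δt + ½aΔt²; chain segment to segment.
0–5 s: v starts 5 m/s; Δx = 5·5 + ½·-2·5² = 0 m; v ends -5 m/s.
5–10 s: v starts -5 m/s; Δx = -5·5 + ½·12·5² = 125 m; v ends 55 m/s.
10–13 s: v starts 55 m/s; Δx = 55·3 + ½·10·3² = 210 m; v ends 85 m/s.
x(13) = 5 + Σ Δx = 340 m.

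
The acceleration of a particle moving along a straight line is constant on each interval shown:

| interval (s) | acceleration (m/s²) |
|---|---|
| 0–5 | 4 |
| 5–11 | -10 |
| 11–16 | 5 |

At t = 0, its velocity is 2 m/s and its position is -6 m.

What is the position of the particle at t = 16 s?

On each constant-a segment, Δv = aΔt and Δx = v₀Δt + ½aΔt²; chain segment to segment.
0–5 s: v starts 2 m/s; Δx = 2·5 + ½·4·5² = 60 m; v ends 22 m/s.
5–11 s: v starts 22 m/s; Δx = 22·6 + ½·-10·6² = -48 m; v ends -38 m/s.
11–16 s: v starts -38 m/s; Δx = -38·5 + ½·5·5² = -127.5 m; v ends -13 m/s.
x(16) = -6 + Σ Δx = -121.5 m.

-121.5 m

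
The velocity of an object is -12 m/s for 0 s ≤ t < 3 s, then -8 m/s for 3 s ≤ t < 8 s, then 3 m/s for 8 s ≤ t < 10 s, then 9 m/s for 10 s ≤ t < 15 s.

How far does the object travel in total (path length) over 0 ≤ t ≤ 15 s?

127 m

Total distance travelled is ∫|v| dt — sum the magnitudes of each area piece.
0–3 s: |-12| × 3 = 36 m
3–8 s: |-8| × 5 = 40 m
8–10 s: |3| × 2 = 6 m
10–15 s: |9| × 5 = 45 m
Total distance = 127 m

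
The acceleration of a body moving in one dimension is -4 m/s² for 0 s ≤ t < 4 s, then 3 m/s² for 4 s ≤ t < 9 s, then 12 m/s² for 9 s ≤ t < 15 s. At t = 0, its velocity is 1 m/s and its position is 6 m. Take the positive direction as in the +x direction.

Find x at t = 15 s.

156.5 m

On each constant-a segment, Δv = aΔt and Δx = v₀Δt + ½aΔt²; chain segment to segment.
0–4 s: v starts 1 m/s; Δx = 1·4 + ½·-4·4² = -28 m; v ends -15 m/s.
4–9 s: v starts -15 m/s; Δx = -15·5 + ½·3·5² = -37.5 m; v ends 0 m/s.
9–15 s: v starts 0 m/s; Δx = 0·6 + ½·12·6² = 216 m; v ends 72 m/s.
x(15) = 6 + Σ Δx = 156.5 m.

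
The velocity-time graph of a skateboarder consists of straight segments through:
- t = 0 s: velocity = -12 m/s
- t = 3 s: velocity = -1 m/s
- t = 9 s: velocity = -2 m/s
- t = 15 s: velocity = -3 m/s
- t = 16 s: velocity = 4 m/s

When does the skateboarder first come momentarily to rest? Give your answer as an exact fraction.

t = 108/7 s

v changes sign on 15–16 s (from -3 to 4); the graph is linear there, so v = 0 at t = 15 + (3)·(16 − 15)/(4 − -3) = 108/7 s.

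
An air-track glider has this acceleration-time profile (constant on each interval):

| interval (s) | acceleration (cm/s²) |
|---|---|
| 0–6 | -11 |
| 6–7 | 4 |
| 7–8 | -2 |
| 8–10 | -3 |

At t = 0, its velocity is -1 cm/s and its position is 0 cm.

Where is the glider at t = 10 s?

On each constant-a segment, Δv = aΔt and Δx = v₀Δt + ½aΔt²; chain segment to segment.
0–6 s: v starts -1 cm/s; Δx = -1·6 + ½·-11·6² = -204 cm; v ends -67 cm/s.
6–7 s: v starts -67 cm/s; Δx = -67·1 + ½·4·1² = -65 cm; v ends -63 cm/s.
7–8 s: v starts -63 cm/s; Δx = -63·1 + ½·-2·1² = -64 cm; v ends -65 cm/s.
8–10 s: v starts -65 cm/s; Δx = -65·2 + ½·-3·2² = -136 cm; v ends -71 cm/s.
x(10) = 0 + Σ Δx = -469 cm.

-469 cm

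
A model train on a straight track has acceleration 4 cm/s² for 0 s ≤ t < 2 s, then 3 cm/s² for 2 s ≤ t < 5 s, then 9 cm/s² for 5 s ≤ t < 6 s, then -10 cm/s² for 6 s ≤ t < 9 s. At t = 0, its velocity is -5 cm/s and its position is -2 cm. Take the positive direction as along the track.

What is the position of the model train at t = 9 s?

53 cm

On each constant-a segment, Δv = aΔt and Δx = v₀Δt + ½aΔt²; chain segment to segment.
0–2 s: v starts -5 cm/s; Δx = -5·2 + ½·4·2² = -2 cm; v ends 3 cm/s.
2–5 s: v starts 3 cm/s; Δx = 3·3 + ½·3·3² = 22.5 cm; v ends 12 cm/s.
5–6 s: v starts 12 cm/s; Δx = 12·1 + ½·9·1² = 16.5 cm; v ends 21 cm/s.
6–9 s: v starts 21 cm/s; Δx = 21·3 + ½·-10·3² = 18 cm; v ends -9 cm/s.
x(9) = -2 + Σ Δx = 53 cm.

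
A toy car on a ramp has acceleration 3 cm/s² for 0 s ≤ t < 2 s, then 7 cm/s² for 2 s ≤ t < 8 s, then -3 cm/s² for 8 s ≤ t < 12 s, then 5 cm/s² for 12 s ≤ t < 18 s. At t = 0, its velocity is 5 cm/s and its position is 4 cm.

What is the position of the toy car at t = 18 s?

On each constant-a segment, Δv = aΔt and Δx = v₀Δt + ½aΔt²; chain segment to segment.
0–2 s: v starts 5 cm/s; Δx = 5·2 + ½·3·2² = 16 cm; v ends 11 cm/s.
2–8 s: v starts 11 cm/s; Δx = 11·6 + ½·7·6² = 192 cm; v ends 53 cm/s.
8–12 s: v starts 53 cm/s; Δx = 53·4 + ½·-3·4² = 188 cm; v ends 41 cm/s.
12–18 s: v starts 41 cm/s; Δx = 41·6 + ½·5·6² = 336 cm; v ends 71 cm/s.
x(18) = 4 + Σ Δx = 736 cm.

736 cm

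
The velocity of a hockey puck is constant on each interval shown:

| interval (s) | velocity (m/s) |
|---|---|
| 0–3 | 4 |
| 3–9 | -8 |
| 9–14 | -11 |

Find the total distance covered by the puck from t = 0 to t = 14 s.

115 m

Total distance travelled is ∫|v| dt — sum the magnitudes of each area piece.
0–3 s: |4| × 3 = 12 m
3–9 s: |-8| × 6 = 48 m
9–14 s: |-11| × 5 = 55 m
Total distance = 115 m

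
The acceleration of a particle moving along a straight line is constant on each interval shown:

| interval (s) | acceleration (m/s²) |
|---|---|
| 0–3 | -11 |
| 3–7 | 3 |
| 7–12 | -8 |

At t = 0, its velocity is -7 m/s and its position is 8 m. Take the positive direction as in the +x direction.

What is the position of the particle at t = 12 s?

-438.5 m

On each constant-a segment, Δv = aΔt and Δx = v₀Δt + ½aΔt²; chain segment to segment.
0–3 s: v starts -7 m/s; Δx = -7·3 + ½·-11·3² = -70.5 m; v ends -40 m/s.
3–7 s: v starts -40 m/s; Δx = -40·4 + ½·3·4² = -136 m; v ends -28 m/s.
7–12 s: v starts -28 m/s; Δx = -28·5 + ½·-8·5² = -240 m; v ends -68 m/s.
x(12) = 8 + Σ Δx = -438.5 m.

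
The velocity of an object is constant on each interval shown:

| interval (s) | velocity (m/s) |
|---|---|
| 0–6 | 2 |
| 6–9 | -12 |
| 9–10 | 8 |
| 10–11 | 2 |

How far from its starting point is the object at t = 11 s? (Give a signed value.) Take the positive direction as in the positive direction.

-14 m

Net displacement equals the area under the velocity-time graph (areas below the axis count negative).
0–6 s: 2 × 6 = 12 m
6–9 s: -12 × 3 = -36 m
9–10 s: 8 × 1 = 8 m
10–11 s: 2 × 1 = 2 m
Net displacement = -14 m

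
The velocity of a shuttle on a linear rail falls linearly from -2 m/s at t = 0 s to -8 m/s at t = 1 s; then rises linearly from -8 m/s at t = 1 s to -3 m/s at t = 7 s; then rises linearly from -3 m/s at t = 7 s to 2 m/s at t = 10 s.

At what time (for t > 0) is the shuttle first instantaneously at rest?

t = 8.8 s

v changes sign on 7–10 s (from -3 to 2); the graph is linear there, so v = 0 at t = 7 + (3)·(10 − 7)/(2 − -3) = 8.8 s.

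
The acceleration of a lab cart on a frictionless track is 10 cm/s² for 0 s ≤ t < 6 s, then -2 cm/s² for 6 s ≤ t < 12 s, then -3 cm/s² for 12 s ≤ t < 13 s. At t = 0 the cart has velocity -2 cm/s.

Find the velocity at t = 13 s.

43 cm/s

Δv equals the area under the a-t graph; then v = v₀ + Δv.
0–6 s: 10 × 6 = 60 cm/s
6–12 s: -2 × 6 = -12 cm/s
12–13 s: -3 × 1 = -3 cm/s
Δv = 45 cm/s, so v(13) = -2 + (45) = 43 cm/s.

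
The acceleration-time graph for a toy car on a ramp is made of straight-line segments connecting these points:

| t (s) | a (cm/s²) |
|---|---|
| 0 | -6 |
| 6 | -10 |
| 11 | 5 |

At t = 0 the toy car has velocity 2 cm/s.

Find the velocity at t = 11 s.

-58.5 cm/s

Δv equals the area under the a-t graph; then v = v₀ + Δv.
0–6 s: ½(-6 + -10)(6) = -48 cm/s
6–11 s: ½(-10 + 5)(5) = -12.5 cm/s
Δv = -60.5 cm/s, so v(11) = 2 + (-60.5) = -58.5 cm/s.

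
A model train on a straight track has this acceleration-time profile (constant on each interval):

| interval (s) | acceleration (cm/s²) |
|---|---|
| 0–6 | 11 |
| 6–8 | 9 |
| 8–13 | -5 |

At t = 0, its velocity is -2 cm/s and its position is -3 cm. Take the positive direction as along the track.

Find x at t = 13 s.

676.5 cm

On each constant-a segment, Δv = aΔt and Δx = v₀Δt + ½aΔt²; chain segment to segment.
0–6 s: v starts -2 cm/s; Δx = -2·6 + ½·11·6² = 186 cm; v ends 64 cm/s.
6–8 s: v starts 64 cm/s; Δx = 64·2 + ½·9·2² = 146 cm; v ends 82 cm/s.
8–13 s: v starts 82 cm/s; Δx = 82·5 + ½·-5·5² = 347.5 cm; v ends 57 cm/s.
x(13) = -3 + Σ Δx = 676.5 cm.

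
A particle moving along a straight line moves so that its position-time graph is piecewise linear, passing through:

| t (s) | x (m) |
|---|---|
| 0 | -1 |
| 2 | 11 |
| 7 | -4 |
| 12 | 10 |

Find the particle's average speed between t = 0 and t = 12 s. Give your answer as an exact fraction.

41/12 m/s

Average speed = (total path length)/(elapsed time); on a piecewise-linear x-t graph the path length is Σ|Δx|.
0–2 s: |Δx| = |11 − -1| = 12 m
2–7 s: |Δx| = |-4 − 11| = 15 m
7–12 s: |Δx| = |10 − -4| = 14 m
Total path = 41 m; average speed = 41/12 = 41/12 m/s.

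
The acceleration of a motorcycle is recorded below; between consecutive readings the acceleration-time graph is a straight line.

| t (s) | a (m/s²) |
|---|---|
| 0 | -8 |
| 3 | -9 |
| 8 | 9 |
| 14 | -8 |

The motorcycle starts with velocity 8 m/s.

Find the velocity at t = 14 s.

Δv equals the area under the a-t graph; then v = v₀ + Δv.
0–3 s: ½(-8 + -9)(3) = -25.5 m/s
3–8 s: ½(-9 + 9)(5) = 0 m/s
8–14 s: ½(9 + -8)(6) = 3 m/s
Δv = -22.5 m/s, so v(14) = 8 + (-22.5) = -14.5 m/s.

-14.5 m/s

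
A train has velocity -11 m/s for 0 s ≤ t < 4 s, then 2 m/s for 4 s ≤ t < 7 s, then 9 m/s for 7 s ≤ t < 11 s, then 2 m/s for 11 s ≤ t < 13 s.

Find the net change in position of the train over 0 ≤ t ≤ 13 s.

2 m

Net displacement equals the area under the velocity-time graph (areas below the axis count negative).
0–4 s: -11 × 4 = -44 m
4–7 s: 2 × 3 = 6 m
7–11 s: 9 × 4 = 36 m
11–13 s: 2 × 2 = 4 m
Net displacement = 2 m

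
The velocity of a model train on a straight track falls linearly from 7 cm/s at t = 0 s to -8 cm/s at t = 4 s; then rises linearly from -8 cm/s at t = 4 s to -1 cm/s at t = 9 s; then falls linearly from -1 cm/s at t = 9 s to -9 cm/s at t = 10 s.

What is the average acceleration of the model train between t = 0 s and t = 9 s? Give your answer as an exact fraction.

-8/9 cm/s²

Average acceleration = Δv/Δt = (-1 − 7)/(9 − 0) = -8/9 cm/s².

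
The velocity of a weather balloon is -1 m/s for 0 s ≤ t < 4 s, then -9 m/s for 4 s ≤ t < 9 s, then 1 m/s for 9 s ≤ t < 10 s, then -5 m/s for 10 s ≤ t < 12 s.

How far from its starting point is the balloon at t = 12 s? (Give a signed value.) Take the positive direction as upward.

-58 m

Displacement is the signed area under the v-t curve.
0–4 s: -1 × 4 = -4 m
4–9 s: -9 × 5 = -45 m
9–10 s: 1 × 1 = 1 m
10–12 s: -5 × 2 = -10 m
Net displacement = -58 m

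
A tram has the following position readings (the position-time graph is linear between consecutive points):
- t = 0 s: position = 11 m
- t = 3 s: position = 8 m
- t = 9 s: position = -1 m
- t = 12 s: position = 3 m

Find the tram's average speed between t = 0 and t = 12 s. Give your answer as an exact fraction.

Average speed = (total path length)/(elapsed time); on a piecewise-linear x-t graph the path length is Σ|Δx|.
0–3 s: |Δx| = |8 − 11| = 3 m
3–9 s: |Δx| = |-1 − 8| = 9 m
9–12 s: |Δx| = |3 − -1| = 4 m
Total path = 16 m; average speed = 16/12 = 4/3 m/s.

4/3 m/s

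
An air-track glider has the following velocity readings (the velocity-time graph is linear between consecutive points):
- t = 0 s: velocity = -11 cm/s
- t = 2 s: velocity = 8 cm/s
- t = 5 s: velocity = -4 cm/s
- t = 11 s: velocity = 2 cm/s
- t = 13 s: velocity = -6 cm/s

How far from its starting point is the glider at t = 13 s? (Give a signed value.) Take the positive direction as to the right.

Displacement is the signed area under the v-t curve.
0–2 s: ½(-11 + 8)(2) = -3 cm
2–5 s: ½(8 + -4)(3) = 6 cm
5–11 s: ½(-4 + 2)(6) = -6 cm
11–13 s: ½(2 + -6)(2) = -4 cm
Net displacement = -7 cm

-7 cm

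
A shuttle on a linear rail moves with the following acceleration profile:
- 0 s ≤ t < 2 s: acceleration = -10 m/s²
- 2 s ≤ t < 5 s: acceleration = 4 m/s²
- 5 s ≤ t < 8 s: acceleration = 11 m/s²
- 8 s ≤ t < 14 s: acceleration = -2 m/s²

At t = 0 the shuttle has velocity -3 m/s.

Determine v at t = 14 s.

10 m/s

Δv equals the area under the a-t graph; then v = v₀ + Δv.
0–2 s: -10 × 2 = -20 m/s
2–5 s: 4 × 3 = 12 m/s
5–8 s: 11 × 3 = 33 m/s
8–14 s: -2 × 6 = -12 m/s
Δv = 13 m/s, so v(14) = -3 + (13) = 10 m/s.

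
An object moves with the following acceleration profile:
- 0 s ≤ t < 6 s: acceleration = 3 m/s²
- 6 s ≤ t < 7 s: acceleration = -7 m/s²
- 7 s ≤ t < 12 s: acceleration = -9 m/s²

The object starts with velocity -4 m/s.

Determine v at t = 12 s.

Δv equals the area under the a-t graph; then v = v₀ + Δv.
0–6 s: 3 × 6 = 18 m/s
6–7 s: -7 × 1 = -7 m/s
7–12 s: -9 × 5 = -45 m/s
Δv = -34 m/s, so v(12) = -4 + (-34) = -38 m/s.

-38 m/s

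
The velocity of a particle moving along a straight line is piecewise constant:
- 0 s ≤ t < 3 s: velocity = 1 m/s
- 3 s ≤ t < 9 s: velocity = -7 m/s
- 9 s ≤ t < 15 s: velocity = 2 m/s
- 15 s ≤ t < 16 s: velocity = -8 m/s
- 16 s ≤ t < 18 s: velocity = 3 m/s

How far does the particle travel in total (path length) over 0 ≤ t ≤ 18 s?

Total distance travelled is ∫|v| dt — sum the magnitudes of each area piece.
0–3 s: |1| × 3 = 3 m
3–9 s: |-7| × 6 = 42 m
9–15 s: |2| × 6 = 12 m
15–16 s: |-8| × 1 = 8 m
16–18 s: |3| × 2 = 6 m
Total distance = 71 m

71 m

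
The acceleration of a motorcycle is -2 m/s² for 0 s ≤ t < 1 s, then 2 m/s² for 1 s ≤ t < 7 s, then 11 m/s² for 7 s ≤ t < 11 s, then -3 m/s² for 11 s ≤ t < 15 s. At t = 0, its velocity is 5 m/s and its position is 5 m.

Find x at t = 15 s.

On each constant-a segment, Δv = aΔt and Δx = v₀Δt + ½aΔt²; chain segment to segment.
0–1 s: v starts 5 m/s; Δx = 5·1 + ½·-2·1² = 4 m; v ends 3 m/s.
1–7 s: v starts 3 m/s; Δx = 3·6 + ½·2·6² = 54 m; v ends 15 m/s.
7–11 s: v starts 15 m/s; Δx = 15·4 + ½·11·4² = 148 m; v ends 59 m/s.
11–15 s: v starts 59 m/s; Δx = 59·4 + ½·-3·4² = 212 m; v ends 47 m/s.
x(15) = 5 + Σ Δx = 423 m.

423 m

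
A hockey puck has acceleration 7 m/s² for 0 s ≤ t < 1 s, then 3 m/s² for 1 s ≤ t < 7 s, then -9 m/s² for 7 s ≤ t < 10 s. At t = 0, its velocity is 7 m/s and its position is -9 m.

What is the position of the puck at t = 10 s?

195 m

On each constant-a segment, Δv = aΔt and Δx = v₀Δt + ½aΔt²; chain segment to segment.
0–1 s: v starts 7 m/s; Δx = 7·1 + ½·7·1² = 10.5 m; v ends 14 m/s.
1–7 s: v starts 14 m/s; Δx = 14·6 + ½·3·6² = 138 m; v ends 32 m/s.
7–10 s: v starts 32 m/s; Δx = 32·3 + ½·-9·3² = 55.5 m; v ends 5 m/s.
x(10) = -9 + Σ Δx = 195 m.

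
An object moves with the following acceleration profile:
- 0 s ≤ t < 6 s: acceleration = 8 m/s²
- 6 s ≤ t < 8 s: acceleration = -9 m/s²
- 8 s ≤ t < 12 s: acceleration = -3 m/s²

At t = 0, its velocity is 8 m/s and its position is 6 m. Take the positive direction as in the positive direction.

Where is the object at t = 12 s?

On each constant-a segment, Δv = aΔt and Δx = v₀Δt + ½aΔt²; chain segment to segment.
0–6 s: v starts 8 m/s; Δx = 8·6 + ½·8·6² = 192 m; v ends 56 m/s.
6–8 s: v starts 56 m/s; Δx = 56·2 + ½·-9·2² = 94 m; v ends 38 m/s.
8–12 s: v starts 38 m/s; Δx = 38·4 + ½·-3·4² = 128 m; v ends 26 m/s.
x(12) = 6 + Σ Δx = 420 m.

420 m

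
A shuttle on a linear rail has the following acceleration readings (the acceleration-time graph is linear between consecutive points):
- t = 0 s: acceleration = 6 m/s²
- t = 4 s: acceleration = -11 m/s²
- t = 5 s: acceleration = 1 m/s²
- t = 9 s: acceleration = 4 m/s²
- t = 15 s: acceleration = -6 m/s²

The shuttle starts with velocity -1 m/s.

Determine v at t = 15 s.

-12 m/s

Δv equals the area under the a-t graph; then v = v₀ + Δv.
0–4 s: ½(6 + -11)(4) = -10 m/s
4–5 s: ½(-11 + 1)(1) = -5 m/s
5–9 s: ½(1 + 4)(4) = 10 m/s
9–15 s: ½(4 + -6)(6) = -6 m/s
Δv = -11 m/s, so v(15) = -1 + (-11) = -12 m/s.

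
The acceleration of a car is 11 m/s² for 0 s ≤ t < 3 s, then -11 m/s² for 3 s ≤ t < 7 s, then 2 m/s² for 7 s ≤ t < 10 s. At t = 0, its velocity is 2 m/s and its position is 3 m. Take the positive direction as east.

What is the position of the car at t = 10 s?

On each constant-a segment, Δv = aΔt and Δx = v₀Δt + ½aΔt²; chain segment to segment.
0–3 s: v starts 2 m/s; Δx = 2·3 + ½·11·3² = 55.5 m; v ends 35 m/s.
3–7 s: v starts 35 m/s; Δx = 35·4 + ½·-11·4² = 52 m; v ends -9 m/s.
7–10 s: v starts -9 m/s; Δx = -9·3 + ½·2·3² = -18 m; v ends -3 m/s.
x(10) = 3 + Σ Δx = 92.5 m.

92.5 m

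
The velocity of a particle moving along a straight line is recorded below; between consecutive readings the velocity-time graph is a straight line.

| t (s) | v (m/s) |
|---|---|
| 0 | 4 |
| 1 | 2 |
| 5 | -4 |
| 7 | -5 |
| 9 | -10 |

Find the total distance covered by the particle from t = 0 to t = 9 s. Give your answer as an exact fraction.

Total distance travelled is ∫|v| dt — sum the magnitudes of each area piece.
0–1 s: |½(4 + 2)(1)| = 3 m
1–5 s: v = 0 at t = 7/3 s; triangle areas 4/3 + 16/3 = 20/3 m
5–7 s: |½(-4 + -5)(2)| = 9 m
7–9 s: |½(-5 + -10)(2)| = 15 m
Total distance = 101/3 m

101/3 m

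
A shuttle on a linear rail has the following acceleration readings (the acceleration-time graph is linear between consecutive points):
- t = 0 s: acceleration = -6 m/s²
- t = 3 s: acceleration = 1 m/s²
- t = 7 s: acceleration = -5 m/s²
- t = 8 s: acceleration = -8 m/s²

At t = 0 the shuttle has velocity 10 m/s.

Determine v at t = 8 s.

Δv equals the area under the a-t graph; then v = v₀ + Δv.
0–3 s: ½(-6 + 1)(3) = -7.5 m/s
3–7 s: ½(1 + -5)(4) = -8 m/s
7–8 s: ½(-5 + -8)(1) = -6.5 m/s
Δv = -22 m/s, so v(8) = 10 + (-22) = -12 m/s.

-12 m/s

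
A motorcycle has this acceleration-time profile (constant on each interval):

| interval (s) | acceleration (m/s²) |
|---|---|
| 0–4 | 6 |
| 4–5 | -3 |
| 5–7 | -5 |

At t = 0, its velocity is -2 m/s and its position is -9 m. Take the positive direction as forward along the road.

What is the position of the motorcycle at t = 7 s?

79.5 m

On each constant-a segment, Δv = aΔt and Δx = v₀Δt + ½aΔt²; chain segment to segment.
0–4 s: v starts -2 m/s; Δx = -2·4 + ½·6·4² = 40 m; v ends 22 m/s.
4–5 s: v starts 22 m/s; Δx = 22·1 + ½·-3·1² = 20.5 m; v ends 19 m/s.
5–7 s: v starts 19 m/s; Δx = 19·2 + ½·-5·2² = 28 m; v ends 9 m/s.
x(7) = -9 + Σ Δx = 79.5 m.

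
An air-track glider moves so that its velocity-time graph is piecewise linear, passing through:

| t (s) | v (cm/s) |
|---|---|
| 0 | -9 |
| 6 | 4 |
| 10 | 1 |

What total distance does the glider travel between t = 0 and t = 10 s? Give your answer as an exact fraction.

421/13 cm

Total distance travelled is ∫|v| dt — sum the magnitudes of each area piece.
0–6 s: v = 0 at t = 54/13 s; triangle areas 243/13 + 48/13 = 291/13 cm
6–10 s: |½(4 + 1)(4)| = 10 cm
Total distance = 421/13 cm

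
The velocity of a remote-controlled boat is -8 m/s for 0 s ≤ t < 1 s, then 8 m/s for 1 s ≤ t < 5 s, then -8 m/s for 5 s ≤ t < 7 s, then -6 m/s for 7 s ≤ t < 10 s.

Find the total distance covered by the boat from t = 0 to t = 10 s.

Distance (not displacement) is the total path length: add the absolute areas under v-t.
0–1 s: |-8| × 1 = 8 m
1–5 s: |8| × 4 = 32 m
5–7 s: |-8| × 2 = 16 m
7–10 s: |-6| × 3 = 18 m
Total distance = 74 m

74 m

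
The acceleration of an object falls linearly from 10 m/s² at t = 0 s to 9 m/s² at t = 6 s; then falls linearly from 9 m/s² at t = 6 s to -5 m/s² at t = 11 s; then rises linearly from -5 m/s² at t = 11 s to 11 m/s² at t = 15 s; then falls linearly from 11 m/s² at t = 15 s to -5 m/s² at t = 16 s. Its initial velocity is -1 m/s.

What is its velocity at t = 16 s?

81 m/s

Δv equals the area under the a-t graph; then v = v₀ + Δv.
0–6 s: ½(10 + 9)(6) = 57 m/s
6–11 s: ½(9 + -5)(5) = 10 m/s
11–15 s: ½(-5 + 11)(4) = 12 m/s
15–16 s: ½(11 + -5)(1) = 3 m/s
Δv = 82 m/s, so v(16) = -1 + (82) = 81 m/s.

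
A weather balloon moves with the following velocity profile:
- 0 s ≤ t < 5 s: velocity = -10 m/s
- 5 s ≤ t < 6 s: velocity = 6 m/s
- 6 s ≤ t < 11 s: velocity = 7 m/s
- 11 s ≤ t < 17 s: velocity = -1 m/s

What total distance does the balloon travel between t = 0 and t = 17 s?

Distance (not displacement) is the total path length: add the absolute areas under v-t.
0–5 s: |-10| × 5 = 50 m
5–6 s: |6| × 1 = 6 m
6–11 s: |7| × 5 = 35 m
11–17 s: |-1| × 6 = 6 m
Total distance = 97 m

97 m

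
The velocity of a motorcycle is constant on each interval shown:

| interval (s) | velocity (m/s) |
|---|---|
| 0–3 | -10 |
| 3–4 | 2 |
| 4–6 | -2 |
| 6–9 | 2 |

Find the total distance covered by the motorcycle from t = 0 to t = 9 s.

42 m

Distance (not displacement) is the total path length: add the absolute areas under v-t.
0–3 s: |-10| × 3 = 30 m
3–4 s: |2| × 1 = 2 m
4–6 s: |-2| × 2 = 4 m
6–9 s: |2| × 3 = 6 m
Total distance = 42 m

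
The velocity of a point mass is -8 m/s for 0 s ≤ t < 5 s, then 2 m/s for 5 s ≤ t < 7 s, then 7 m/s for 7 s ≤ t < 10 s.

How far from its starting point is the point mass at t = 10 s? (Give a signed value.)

Displacement is the signed area under the v-t curve.
0–5 s: -8 × 5 = -40 m
5–7 s: 2 × 2 = 4 m
7–10 s: 7 × 3 = 21 m
Net displacement = -15 m

-15 m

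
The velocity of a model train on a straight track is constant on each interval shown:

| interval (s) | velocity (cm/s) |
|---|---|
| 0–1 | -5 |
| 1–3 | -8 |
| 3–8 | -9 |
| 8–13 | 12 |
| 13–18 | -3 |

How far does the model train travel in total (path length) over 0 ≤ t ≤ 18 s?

Total distance travelled is ∫|v| dt — sum the magnitudes of each area piece.
0–1 s: |-5| × 1 = 5 cm
1–3 s: |-8| × 2 = 16 cm
3–8 s: |-9| × 5 = 45 cm
8–13 s: |12| × 5 = 60 cm
13–18 s: |-3| × 5 = 15 cm
Total distance = 141 cm

141 cm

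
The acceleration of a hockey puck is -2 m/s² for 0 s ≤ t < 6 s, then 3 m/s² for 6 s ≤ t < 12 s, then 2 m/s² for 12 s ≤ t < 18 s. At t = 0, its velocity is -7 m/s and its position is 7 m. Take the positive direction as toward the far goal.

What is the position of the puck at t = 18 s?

-101 m

On each constant-a segment, Δv = aΔt and Δx = v₀Δt + ½aΔt²; chain segment to segment.
0–6 s: v starts -7 m/s; Δx = -7·6 + ½·-2·6² = -78 m; v ends -19 m/s.
6–12 s: v starts -19 m/s; Δx = -19·6 + ½·3·6² = -60 m; v ends -1 m/s.
12–18 s: v starts -1 m/s; Δx = -1·6 + ½·2·6² = 30 m; v ends 11 m/s.
x(18) = 7 + Σ Δx = -101 m.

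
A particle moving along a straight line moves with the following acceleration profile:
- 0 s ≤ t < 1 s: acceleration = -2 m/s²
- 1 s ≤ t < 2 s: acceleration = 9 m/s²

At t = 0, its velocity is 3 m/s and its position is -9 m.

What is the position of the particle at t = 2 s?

On each constant-a segment, Δv = aΔt and Δx = v₀Δt + ½aΔt²; chain segment to segment.
0–1 s: v starts 3 m/s; Δx = 3·1 + ½·-2·1² = 2 m; v ends 1 m/s.
1–2 s: v starts 1 m/s; Δx = 1·1 + ½·9·1² = 5.5 m; v ends 10 m/s.
x(2) = -9 + Σ Δx = -1.5 m.

-1.5 m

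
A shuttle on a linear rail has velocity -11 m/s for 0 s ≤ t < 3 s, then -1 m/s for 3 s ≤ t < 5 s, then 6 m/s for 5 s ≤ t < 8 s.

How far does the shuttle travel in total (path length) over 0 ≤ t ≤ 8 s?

53 m

Distance (not displacement) is the total path length: add the absolute areas under v-t.
0–3 s: |-11| × 3 = 33 m
3–5 s: |-1| × 2 = 2 m
5–8 s: |6| × 3 = 18 m
Total distance = 53 m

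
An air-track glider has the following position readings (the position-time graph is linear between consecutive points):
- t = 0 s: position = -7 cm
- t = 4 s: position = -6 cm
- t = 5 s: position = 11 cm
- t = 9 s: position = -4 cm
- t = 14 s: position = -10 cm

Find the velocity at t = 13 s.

-1.2 cm/s

Velocity is the slope of the x-t graph on 9–14 s: (-10 − -4)/(14 − 9) = -1.2 cm/s.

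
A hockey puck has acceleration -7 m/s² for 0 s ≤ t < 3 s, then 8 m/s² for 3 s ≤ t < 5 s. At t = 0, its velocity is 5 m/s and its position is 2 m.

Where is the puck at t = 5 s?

-30.5 m

On each constant-a segment, Δv = aΔt and Δx = v₀Δt + ½aΔt²; chain segment to segment.
0–3 s: v starts 5 m/s; Δx = 5·3 + ½·-7·3² = -16.5 m; v ends -16 m/s.
3–5 s: v starts -16 m/s; Δx = -16·2 + ½·8·2² = -16 m; v ends 0 m/s.
x(5) = 2 + Σ Δx = -30.5 m.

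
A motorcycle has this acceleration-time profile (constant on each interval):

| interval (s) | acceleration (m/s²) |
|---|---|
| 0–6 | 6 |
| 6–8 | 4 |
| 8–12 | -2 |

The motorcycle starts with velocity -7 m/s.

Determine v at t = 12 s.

29 m/s

Δv equals the area under the a-t graph; then v = v₀ + Δv.
0–6 s: 6 × 6 = 36 m/s
6–8 s: 4 × 2 = 8 m/s
8–12 s: -2 × 4 = -8 m/s
Δv = 36 m/s, so v(12) = -7 + (36) = 29 m/s.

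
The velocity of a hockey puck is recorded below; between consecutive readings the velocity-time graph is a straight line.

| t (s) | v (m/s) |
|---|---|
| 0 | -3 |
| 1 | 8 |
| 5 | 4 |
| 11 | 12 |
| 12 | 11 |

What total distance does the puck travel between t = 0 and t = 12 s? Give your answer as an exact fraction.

Total distance travelled is ∫|v| dt — sum the magnitudes of each area piece.
0–1 s: v = 0 at t = 3/11 s; triangle areas 9/22 + 32/11 = 73/22 m
1–5 s: |½(8 + 4)(4)| = 24 m
5–11 s: |½(4 + 12)(6)| = 48 m
11–12 s: |½(12 + 11)(1)| = 11.5 m
Total distance = 955/11 m

955/11 m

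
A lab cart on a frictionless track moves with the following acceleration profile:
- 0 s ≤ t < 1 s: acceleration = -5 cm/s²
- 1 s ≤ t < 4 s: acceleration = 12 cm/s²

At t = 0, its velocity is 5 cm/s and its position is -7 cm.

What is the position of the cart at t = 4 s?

On each constant-a segment, Δv = aΔt and Δx = v₀Δt + ½aΔt²; chain segment to segment.
0–1 s: v starts 5 cm/s; Δx = 5·1 + ½·-5·1² = 2.5 cm; v ends 0 cm/s.
1–4 s: v starts 0 cm/s; Δx = 0·3 + ½·12·3² = 54 cm; v ends 36 cm/s.
x(4) = -7 + Σ Δx = 49.5 cm.

49.5 cm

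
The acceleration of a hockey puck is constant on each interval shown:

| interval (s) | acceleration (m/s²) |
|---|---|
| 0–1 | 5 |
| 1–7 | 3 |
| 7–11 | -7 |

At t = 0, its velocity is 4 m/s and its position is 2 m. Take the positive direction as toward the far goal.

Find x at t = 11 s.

On each constant-a segment, Δv = aΔt and Δx = v₀Δt + ½aΔt²; chain segment to segment.
0–1 s: v starts 4 m/s; Δx = 4·1 + ½·5·1² = 6.5 m; v ends 9 m/s.
1–7 s: v starts 9 m/s; Δx = 9·6 + ½·3·6² = 108 m; v ends 27 m/s.
7–11 s: v starts 27 m/s; Δx = 27·4 + ½·-7·4² = 52 m; v ends -1 m/s.
x(11) = 2 + Σ Δx = 168.5 m.

168.5 m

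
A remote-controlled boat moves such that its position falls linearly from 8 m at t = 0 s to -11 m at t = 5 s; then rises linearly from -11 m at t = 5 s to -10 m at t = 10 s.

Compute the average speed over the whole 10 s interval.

Average speed = (total path length)/(elapsed time); on a piecewise-linear x-t graph the path length is Σ|Δx|.
0–5 s: |Δx| = |-11 − 8| = 19 m
5–10 s: |Δx| = |-10 − -11| = 1 m
Total path = 20 m; average speed = 20/10 = 2 m/s.

2 m/s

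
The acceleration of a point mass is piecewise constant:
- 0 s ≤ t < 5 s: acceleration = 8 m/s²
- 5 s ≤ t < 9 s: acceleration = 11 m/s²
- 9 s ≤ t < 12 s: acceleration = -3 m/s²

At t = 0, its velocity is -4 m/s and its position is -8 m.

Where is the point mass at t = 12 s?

On each constant-a segment, Δv = aΔt and Δx = v₀Δt + ½aΔt²; chain segment to segment.
0–5 s: v starts -4 m/s; Δx = -4·5 + ½·8·5² = 80 m; v ends 36 m/s.
5–9 s: v starts 36 m/s; Δx = 36·4 + ½·11·4² = 232 m; v ends 80 m/s.
9–12 s: v starts 80 m/s; Δx = 80·3 + ½·-3·3² = 226.5 m; v ends 71 m/s.
x(12) = -8 + Σ Δx = 530.5 m.

530.5 m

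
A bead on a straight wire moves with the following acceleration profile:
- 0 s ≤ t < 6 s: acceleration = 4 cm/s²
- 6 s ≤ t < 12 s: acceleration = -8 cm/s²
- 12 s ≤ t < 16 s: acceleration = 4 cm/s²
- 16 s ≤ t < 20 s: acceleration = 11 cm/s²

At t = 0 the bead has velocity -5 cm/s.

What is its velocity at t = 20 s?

Δv equals the area under the a-t graph; then v = v₀ + Δv.
0–6 s: 4 × 6 = 24 cm/s
6–12 s: -8 × 6 = -48 cm/s
12–16 s: 4 × 4 = 16 cm/s
16–20 s: 11 × 4 = 44 cm/s
Δv = 36 cm/s, so v(20) = -5 + (36) = 31 cm/s.

31 cm/s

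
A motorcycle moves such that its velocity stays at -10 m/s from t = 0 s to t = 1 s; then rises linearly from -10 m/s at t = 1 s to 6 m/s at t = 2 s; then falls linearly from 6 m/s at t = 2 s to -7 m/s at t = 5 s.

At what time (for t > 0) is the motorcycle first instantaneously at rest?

v changes sign on 1–2 s (from -10 to 6); the graph is linear there, so v = 0 at t = 1 + (10)·(2 − 1)/(6 − -10) = 1.625 s.

t = 1.625 s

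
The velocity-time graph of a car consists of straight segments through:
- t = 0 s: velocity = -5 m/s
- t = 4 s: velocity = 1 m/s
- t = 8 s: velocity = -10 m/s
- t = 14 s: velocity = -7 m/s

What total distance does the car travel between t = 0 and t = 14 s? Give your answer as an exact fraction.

Total distance travelled is ∫|v| dt — sum the magnitudes of each area piece.
0–4 s: v = 0 at t = 10/3 s; triangle areas 25/3 + 1/3 = 26/3 m
4–8 s: v = 0 at t = 48/11 s; triangle areas 2/11 + 200/11 = 202/11 m
8–14 s: |½(-10 + -7)(6)| = 51 m
Total distance = 2575/33 m

2575/33 m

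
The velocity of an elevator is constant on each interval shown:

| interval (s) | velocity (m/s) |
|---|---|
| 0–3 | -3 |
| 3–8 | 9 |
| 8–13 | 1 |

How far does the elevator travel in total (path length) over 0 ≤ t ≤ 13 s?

59 m

Total distance travelled is ∫|v| dt — sum the magnitudes of each area piece.
0–3 s: |-3| × 3 = 9 m
3–8 s: |9| × 5 = 45 m
8–13 s: |1| × 5 = 5 m
Total distance = 59 m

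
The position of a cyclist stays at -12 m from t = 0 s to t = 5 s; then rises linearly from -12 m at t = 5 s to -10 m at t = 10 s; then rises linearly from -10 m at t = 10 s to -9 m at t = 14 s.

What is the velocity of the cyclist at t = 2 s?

0 m/s

Velocity is the slope of the x-t graph on 0–5 s: (-12 − -12)/(5 − 0) = 0 m/s.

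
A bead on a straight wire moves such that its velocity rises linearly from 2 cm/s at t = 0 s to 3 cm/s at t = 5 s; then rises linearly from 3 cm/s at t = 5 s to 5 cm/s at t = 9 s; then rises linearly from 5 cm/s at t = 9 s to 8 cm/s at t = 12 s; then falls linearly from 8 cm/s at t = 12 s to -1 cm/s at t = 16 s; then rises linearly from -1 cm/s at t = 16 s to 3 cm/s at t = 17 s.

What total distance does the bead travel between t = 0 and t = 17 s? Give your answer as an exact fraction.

2293/36 cm

Total distance travelled is ∫|v| dt — sum the magnitudes of each area piece.
0–5 s: |½(2 + 3)(5)| = 12.5 cm
5–9 s: |½(3 + 5)(4)| = 16 cm
9–12 s: |½(5 + 8)(3)| = 19.5 cm
12–16 s: v = 0 at t = 140/9 s; triangle areas 128/9 + 2/9 = 130/9 cm
16–17 s: v = 0 at t = 16.25 s; triangle areas 0.125 + 1.125 = 1.25 cm
Total distance = 2293/36 cm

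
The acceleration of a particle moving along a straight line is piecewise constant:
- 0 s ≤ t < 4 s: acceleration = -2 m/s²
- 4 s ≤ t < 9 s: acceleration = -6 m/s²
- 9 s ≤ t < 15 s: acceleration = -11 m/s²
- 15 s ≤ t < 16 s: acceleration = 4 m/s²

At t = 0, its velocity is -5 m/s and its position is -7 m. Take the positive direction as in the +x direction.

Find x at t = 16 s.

On each constant-a segment, Δv = aΔt and Δx = v₀Δt + ½aΔt²; chain segment to segment.
0–4 s: v starts -5 m/s; Δx = -5·4 + ½·-2·4² = -36 m; v ends -13 m/s.
4–9 s: v starts -13 m/s; Δx = -13·5 + ½·-6·5² = -140 m; v ends -43 m/s.
9–15 s: v starts -43 m/s; Δx = -43·6 + ½·-11·6² = -456 m; v ends -109 m/s.
15–16 s: v starts -109 m/s; Δx = -109·1 + ½·4·1² = -107 m; v ends -105 m/s.
x(16) = -7 + Σ Δx = -746 m.

-746 m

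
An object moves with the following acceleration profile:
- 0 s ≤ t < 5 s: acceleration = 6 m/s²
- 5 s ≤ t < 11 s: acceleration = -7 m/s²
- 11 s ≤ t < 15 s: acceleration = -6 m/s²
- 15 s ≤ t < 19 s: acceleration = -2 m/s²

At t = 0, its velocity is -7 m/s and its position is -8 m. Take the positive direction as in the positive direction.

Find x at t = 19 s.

-268 m

On each constant-a segment, Δv = aΔt and Δx = v₀Δt + ½aΔt²; chain segment to segment.
0–5 s: v starts -7 m/s; Δx = -7·5 + ½·6·5² = 40 m; v ends 23 m/s.
5–11 s: v starts 23 m/s; Δx = 23·6 + ½·-7·6² = 12 m; v ends -19 m/s.
11–15 s: v starts -19 m/s; Δx = -19·4 + ½·-6·4² = -124 m; v ends -43 m/s.
15–19 s: v starts -43 m/s; Δx = -43·4 + ½·-2·4² = -188 m; v ends -51 m/s.
x(19) = -8 + Σ Δx = -268 m.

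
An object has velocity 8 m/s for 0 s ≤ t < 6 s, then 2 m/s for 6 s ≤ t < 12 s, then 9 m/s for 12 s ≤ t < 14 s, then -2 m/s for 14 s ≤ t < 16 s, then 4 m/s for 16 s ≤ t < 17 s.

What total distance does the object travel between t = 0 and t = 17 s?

Total distance travelled is ∫|v| dt — sum the magnitudes of each area piece.
0–6 s: |8| × 6 = 48 m
6–12 s: |2| × 6 = 12 m
12–14 s: |9| × 2 = 18 m
14–16 s: |-2| × 2 = 4 m
16–17 s: |4| × 1 = 4 m
Total distance = 86 m

86 m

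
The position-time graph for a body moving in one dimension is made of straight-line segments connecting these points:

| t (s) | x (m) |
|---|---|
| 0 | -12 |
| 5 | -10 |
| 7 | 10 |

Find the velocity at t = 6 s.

Velocity is the slope of the x-t graph on 5–7 s: (10 − -10)/(7 − 5) = 10 m/s.

10 m/s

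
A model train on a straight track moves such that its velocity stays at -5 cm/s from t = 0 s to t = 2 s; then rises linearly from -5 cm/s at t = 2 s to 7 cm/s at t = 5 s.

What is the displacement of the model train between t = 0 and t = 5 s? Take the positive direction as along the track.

-7 cm

Net displacement equals the area under the velocity-time graph (areas below the axis count negative).
0–2 s: -5 × 2 = -10 cm
2–5 s: ½(-5 + 7)(3) = 3 cm
Net displacement = -7 cm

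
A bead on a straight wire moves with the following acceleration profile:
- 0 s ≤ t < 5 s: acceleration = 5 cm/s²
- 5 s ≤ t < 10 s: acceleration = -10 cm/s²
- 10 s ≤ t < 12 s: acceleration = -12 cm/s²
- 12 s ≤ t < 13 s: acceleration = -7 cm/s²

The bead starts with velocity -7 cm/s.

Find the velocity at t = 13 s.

-63 cm/s

Δv equals the area under the a-t graph; then v = v₀ + Δv.
0–5 s: 5 × 5 = 25 cm/s
5–10 s: -10 × 5 = -50 cm/s
10–12 s: -12 × 2 = -24 cm/s
12–13 s: -7 × 1 = -7 cm/s
Δv = -56 cm/s, so v(13) = -7 + (-56) = -63 cm/s.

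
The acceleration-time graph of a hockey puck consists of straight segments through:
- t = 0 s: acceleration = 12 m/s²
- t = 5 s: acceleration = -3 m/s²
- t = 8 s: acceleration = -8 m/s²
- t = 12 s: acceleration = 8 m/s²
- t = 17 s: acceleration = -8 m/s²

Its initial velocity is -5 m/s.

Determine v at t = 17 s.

Δv equals the area under the a-t graph; then v = v₀ + Δv.
0–5 s: ½(12 + -3)(5) = 22.5 m/s
5–8 s: ½(-3 + -8)(3) = -16.5 m/s
8–12 s: ½(-8 + 8)(4) = 0 m/s
12–17 s: ½(8 + -8)(5) = 0 m/s
Δv = 6 m/s, so v(17) = -5 + (6) = 1 m/s.

1 m/s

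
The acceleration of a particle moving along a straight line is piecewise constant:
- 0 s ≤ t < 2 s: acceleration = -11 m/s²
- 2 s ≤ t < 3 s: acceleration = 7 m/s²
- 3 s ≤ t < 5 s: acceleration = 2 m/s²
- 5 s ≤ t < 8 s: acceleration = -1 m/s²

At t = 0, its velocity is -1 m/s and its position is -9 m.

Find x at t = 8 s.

-121 m

On each constant-a segment, Δv = aΔt and Δx = v₀Δt + ½aΔt²; chain segment to segment.
0–2 s: v starts -1 m/s; Δx = -1·2 + ½·-11·2² = -24 m; v ends -23 m/s.
2–3 s: v starts -23 m/s; Δx = -23·1 + ½·7·1² = -19.5 m; v ends -16 m/s.
3–5 s: v starts -16 m/s; Δx = -16·2 + ½·2·2² = -28 m; v ends -12 m/s.
5–8 s: v starts -12 m/s; Δx = -12·3 + ½·-1·3² = -40.5 m; v ends -15 m/s.
x(8) = -9 + Σ Δx = -121 m.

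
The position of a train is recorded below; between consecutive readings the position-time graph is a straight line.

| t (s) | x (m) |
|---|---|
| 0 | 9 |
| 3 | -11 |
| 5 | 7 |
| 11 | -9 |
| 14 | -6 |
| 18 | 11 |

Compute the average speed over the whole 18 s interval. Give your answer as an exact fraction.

37/9 m/s

Average speed = (total path length)/(elapsed time); on a piecewise-linear x-t graph the path length is Σ|Δx|.
0–3 s: |Δx| = |-11 − 9| = 20 m
3–5 s: |Δx| = |7 − -11| = 18 m
5–11 s: |Δx| = |-9 − 7| = 16 m
11–14 s: |Δx| = |-6 − -9| = 3 m
14–18 s: |Δx| = |11 − -6| = 17 m
Total path = 74 m; average speed = 74/18 = 37/9 m/s.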